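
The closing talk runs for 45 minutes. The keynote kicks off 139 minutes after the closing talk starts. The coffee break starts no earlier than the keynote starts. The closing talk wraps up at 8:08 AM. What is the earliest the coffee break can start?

9:42 AM

The closing talk starts at 8:08 AM − 45 min = 7:23 AM.
The keynote starts at 7:23 AM + 139 min = 9:42 AM.
The coffee break is bounded by the keynote, so the earliest it can start is 9:42 AM.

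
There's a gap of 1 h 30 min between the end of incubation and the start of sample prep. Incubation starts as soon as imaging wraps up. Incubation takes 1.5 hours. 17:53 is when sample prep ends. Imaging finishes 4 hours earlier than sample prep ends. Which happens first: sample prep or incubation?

Imaging ends at 17:53 − 240 min = 13:53.
So incubation starts at 13:53.
Incubation ends at 13:53 + 90 min = 15:23.
Sample prep starts at 15:23 + 90 min = 16:53.
Sample prep starts at 16:53 and incubation starts at 13:53, so incubation is first.

incubation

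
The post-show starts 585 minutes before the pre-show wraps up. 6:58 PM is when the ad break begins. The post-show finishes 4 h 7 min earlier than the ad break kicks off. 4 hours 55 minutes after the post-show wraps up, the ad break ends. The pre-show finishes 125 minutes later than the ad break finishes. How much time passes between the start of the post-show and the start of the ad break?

The post-show ends at 6:58 PM − 247 min = 2:51 PM.
The ad break ends at 2:51 PM + 295 min = 7:46 PM.
The pre-show ends at 7:46 PM + 125 min = 9:51 PM.
The post-show starts at 9:51 PM − 585 min = 12:06 PM.
From 12:06 PM to 6:58 PM is 6 hours 52 minutes.

6 hours 52 minutes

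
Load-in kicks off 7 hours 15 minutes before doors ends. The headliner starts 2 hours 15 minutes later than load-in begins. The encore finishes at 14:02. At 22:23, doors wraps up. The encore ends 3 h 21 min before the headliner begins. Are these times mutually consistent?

Load-in starts at 22:23 − 435 min = 15:08.
The headliner starts at 15:08 + 135 min = 17:23.
The encore ends at 17:23 − 201 min = 14:02.
That matches the stated 14:02, so the schedule is consistent.

Yes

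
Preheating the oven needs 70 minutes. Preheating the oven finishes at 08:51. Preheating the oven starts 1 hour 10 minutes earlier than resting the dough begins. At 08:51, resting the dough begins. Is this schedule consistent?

Yes

Preheating the oven starts at 08:51 − 70 min = 07:41.
Preheating the oven ends at 07:41 + 70 min = 08:51.
That matches the stated 08:51, so the schedule is consistent.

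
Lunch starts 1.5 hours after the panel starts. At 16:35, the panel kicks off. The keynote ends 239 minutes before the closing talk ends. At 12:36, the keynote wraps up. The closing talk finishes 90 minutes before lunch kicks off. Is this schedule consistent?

Yes

Lunch starts at 16:35 + 90 min = 18:05.
The closing talk ends at 18:05 − 90 min = 16:35.
The keynote ends at 16:35 − 239 min = 12:36.
That matches the stated 12:36, so the schedule is consistent.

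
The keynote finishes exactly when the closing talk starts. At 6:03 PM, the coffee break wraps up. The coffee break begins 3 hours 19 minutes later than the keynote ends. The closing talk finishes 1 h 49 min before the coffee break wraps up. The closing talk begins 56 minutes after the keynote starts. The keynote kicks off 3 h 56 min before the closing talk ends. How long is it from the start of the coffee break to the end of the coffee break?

The closing talk ends at 6:03 PM − 109 min = 4:14 PM.
The keynote starts at 4:14 PM − 236 min = 12:18 PM.
The closing talk starts at 12:18 PM + 56 min = 1:14 PM.
So the keynote ends at 1:14 PM.
The coffee break starts at 1:14 PM + 199 min = 4:33 PM.
From 4:33 PM to 6:03 PM is 90 minutes.

90 minutes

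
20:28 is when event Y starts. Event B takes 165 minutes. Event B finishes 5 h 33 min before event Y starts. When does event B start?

12:10

Event B ends at 20:28 − 333 min = 14:55.
Event B starts at 14:55 − 165 min = 12:10.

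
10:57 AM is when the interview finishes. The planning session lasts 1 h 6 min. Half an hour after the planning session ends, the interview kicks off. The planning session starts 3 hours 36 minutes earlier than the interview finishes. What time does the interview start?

The planning session starts at 10:57 AM − 216 min = 7:21 AM.
The planning session ends at 7:21 AM + 66 min = 8:27 AM.
The interview starts at 8:27 AM + 30 min = 8:57 AM.

8:57 AM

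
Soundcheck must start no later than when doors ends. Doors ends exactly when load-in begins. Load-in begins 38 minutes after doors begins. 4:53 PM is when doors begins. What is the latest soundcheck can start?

Load-in starts at 4:53 PM + 38 min = 5:31 PM.
So doors ends at 5:31 PM.
Soundcheck is bounded by doors, so the latest it can start is 5:31 PM.

5:31 PM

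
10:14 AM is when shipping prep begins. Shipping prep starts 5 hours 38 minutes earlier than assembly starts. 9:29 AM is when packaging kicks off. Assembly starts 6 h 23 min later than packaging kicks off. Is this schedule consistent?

Assembly starts at 9:29 AM + 383 min = 3:52 PM.
Shipping prep starts at 3:52 PM − 338 min = 10:14 AM.
That matches the stated 10:14 AM, so the schedule is consistent.

Yes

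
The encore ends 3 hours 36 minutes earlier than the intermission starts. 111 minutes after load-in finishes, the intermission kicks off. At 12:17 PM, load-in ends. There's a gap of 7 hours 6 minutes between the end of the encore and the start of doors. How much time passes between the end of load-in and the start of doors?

321 minutes

The intermission starts at 12:17 PM + 111 min = 2:08 PM.
The encore ends at 2:08 PM − 216 min = 10:32 AM.
Doors starts at 10:32 AM + 426 min = 5:38 PM.
From 12:17 PM to 5:38 PM is 321 minutes.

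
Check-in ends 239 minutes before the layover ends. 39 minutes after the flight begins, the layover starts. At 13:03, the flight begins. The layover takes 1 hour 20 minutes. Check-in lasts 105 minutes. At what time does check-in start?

The layover starts at 13:03 + 39 min = 13:42.
The layover ends at 13:42 + 80 min = 15:02.
Check-in ends at 15:02 − 239 min = 11:03.
Check-in starts at 11:03 − 105 min = 09:18.

09:18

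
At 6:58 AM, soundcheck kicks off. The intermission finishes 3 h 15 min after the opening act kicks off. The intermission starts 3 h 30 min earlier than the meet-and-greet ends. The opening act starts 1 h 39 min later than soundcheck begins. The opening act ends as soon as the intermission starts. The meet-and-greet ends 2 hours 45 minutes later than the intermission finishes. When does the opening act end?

11:07 AM

The opening act starts at 6:58 AM + 99 min = 8:37 AM.
The intermission ends at 8:37 AM + 195 min = 11:52 AM.
The meet-and-greet ends at 11:52 AM + 165 min = 2:37 PM.
The intermission starts at 2:37 PM − 210 min = 11:07 AM.
So the opening act ends at 11:07 AM.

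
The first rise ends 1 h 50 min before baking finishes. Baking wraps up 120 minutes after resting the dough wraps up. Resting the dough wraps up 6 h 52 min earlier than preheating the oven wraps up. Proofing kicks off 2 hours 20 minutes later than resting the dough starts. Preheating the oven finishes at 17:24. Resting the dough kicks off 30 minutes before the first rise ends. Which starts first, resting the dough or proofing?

Resting the dough ends at 17:24 − 412 min = 10:32.
Baking ends at 10:32 + 120 min = 12:32.
The first rise ends at 12:32 − 110 min = 10:42.
Resting the dough starts at 10:42 − 30 min = 10:12.
Proofing starts at 10:12 + 140 min = 12:32.
Resting the dough starts at 10:12 and proofing starts at 12:32, so resting the dough is first.

resting the dough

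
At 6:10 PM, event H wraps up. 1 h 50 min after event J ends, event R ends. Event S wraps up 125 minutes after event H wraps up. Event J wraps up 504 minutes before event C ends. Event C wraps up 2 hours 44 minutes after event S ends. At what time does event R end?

Event S ends at 6:10 PM + 125 min = 8:15 PM.
Event C ends at 8:15 PM + 164 min = 10:59 PM.
Event J ends at 10:59 PM − 504 min = 2:35 PM.
Event R ends at 2:35 PM + 110 min = 4:25 PM.

4:25 PM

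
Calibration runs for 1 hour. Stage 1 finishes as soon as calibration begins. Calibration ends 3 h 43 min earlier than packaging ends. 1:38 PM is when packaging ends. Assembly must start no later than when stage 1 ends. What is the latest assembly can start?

Calibration ends at 1:38 PM − 223 min = 9:55 AM.
Calibration starts at 9:55 AM − 60 min = 8:55 AM.
So stage 1 ends at 8:55 AM.
Assembly is bounded by stage 1, so the latest it can start is 8:55 AM.

8:55 AM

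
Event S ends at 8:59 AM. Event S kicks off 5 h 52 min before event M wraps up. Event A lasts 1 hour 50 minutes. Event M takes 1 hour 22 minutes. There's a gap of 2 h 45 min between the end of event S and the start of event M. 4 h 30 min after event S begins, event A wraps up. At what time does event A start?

9:54 AM

Event M starts at 8:59 AM + 165 min = 11:44 AM.
Event M ends at 11:44 AM + 82 min = 1:06 PM.
Event S starts at 1:06 PM − 352 min = 7:14 AM.
Event A ends at 7:14 AM + 270 min = 11:44 AM.
Event A starts at 11:44 AM − 110 min = 9:54 AM.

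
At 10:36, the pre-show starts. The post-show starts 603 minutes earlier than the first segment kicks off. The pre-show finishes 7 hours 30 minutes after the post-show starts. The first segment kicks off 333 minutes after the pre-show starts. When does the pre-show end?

13:36

The first segment starts at 10:36 + 333 min = 16:09.
The post-show starts at 16:09 − 603 min = 06:06.
The pre-show ends at 06:06 + 450 min = 13:36.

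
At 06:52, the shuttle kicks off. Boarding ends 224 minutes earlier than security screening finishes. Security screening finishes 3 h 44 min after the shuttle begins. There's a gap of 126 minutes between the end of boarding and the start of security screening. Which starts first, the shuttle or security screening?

the shuttle

Security screening ends at 06:52 + 224 min = 10:36.
Boarding ends at 10:36 − 224 min = 06:52.
Security screening starts at 06:52 + 126 min = 08:58.
The shuttle starts at 06:52 and security screening starts at 08:58, so the shuttle is first.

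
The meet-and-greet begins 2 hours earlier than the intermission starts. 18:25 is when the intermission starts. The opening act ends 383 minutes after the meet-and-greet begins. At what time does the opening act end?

The meet-and-greet starts at 18:25 − 120 min = 16:25.
The opening act ends at 16:25 + 383 min = 22:48.

22:48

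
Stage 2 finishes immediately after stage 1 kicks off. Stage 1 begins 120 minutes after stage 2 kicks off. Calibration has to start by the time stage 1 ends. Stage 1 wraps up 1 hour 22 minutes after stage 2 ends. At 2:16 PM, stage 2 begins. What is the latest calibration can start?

5:38 PM

Stage 1 starts at 2:16 PM + 120 min = 4:16 PM.
So stage 2 ends at 4:16 PM.
Stage 1 ends at 4:16 PM + 82 min = 5:38 PM.
Calibration is bounded by stage 1, so the latest it can start is 5:38 PM.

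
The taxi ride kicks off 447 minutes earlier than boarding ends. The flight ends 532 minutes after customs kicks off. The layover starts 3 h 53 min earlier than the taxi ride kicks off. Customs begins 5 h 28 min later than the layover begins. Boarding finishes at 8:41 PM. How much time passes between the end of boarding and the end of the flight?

3 hours

The taxi ride starts at 8:41 PM − 447 min = 1:14 PM.
The layover starts at 1:14 PM − 233 min = 9:21 AM.
Customs starts at 9:21 AM + 328 min = 2:49 PM.
The flight ends at 2:49 PM + 532 min = 11:41 PM.
From 8:41 PM to 11:41 PM is 3 hours.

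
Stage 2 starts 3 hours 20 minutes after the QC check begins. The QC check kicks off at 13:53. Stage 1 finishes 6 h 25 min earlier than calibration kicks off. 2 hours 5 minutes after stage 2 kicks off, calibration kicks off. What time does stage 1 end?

12:53

Stage 2 starts at 13:53 + 200 min = 17:13.
Calibration starts at 17:13 + 125 min = 19:18.
Stage 1 ends at 19:18 − 385 min = 12:53.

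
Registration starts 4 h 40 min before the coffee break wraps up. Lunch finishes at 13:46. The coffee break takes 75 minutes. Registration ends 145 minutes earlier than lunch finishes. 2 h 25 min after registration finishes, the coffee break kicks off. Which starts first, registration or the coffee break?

Registration ends at 13:46 − 145 min = 11:21.
The coffee break starts at 11:21 + 145 min = 13:46.
The coffee break ends at 13:46 + 75 min = 15:01.
Registration starts at 15:01 − 280 min = 10:21.
Registration starts at 10:21 and the coffee break starts at 13:46, so registration is first.

registration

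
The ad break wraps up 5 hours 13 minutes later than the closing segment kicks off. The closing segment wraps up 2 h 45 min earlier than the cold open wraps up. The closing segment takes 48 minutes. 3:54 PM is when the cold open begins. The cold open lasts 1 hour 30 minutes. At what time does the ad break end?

7:04 PM

The cold open ends at 3:54 PM + 90 min = 5:24 PM.
The closing segment ends at 5:24 PM − 165 min = 2:39 PM.
The closing segment starts at 2:39 PM − 48 min = 1:51 PM.
The ad break ends at 1:51 PM + 313 min = 7:04 PM.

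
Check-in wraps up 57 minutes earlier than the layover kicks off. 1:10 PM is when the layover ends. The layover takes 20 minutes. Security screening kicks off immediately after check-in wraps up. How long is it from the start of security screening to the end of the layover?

The layover starts at 1:10 PM − 20 min = 12:50 PM.
Check-in ends at 12:50 PM − 57 min = 11:53 AM.
So security screening starts at 11:53 AM.
From 11:53 AM to 1:10 PM is 1 h 17 min.

1 h 17 min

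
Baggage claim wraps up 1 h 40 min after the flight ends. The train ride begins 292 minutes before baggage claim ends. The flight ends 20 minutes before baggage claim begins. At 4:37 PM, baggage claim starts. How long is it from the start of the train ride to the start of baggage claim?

3 h 32 min

The flight ends at 4:37 PM − 20 min = 4:17 PM.
Baggage claim ends at 4:17 PM + 100 min = 5:57 PM.
The train ride starts at 5:57 PM − 292 min = 1:05 PM.
From 1:05 PM to 4:37 PM is 3 h 32 min.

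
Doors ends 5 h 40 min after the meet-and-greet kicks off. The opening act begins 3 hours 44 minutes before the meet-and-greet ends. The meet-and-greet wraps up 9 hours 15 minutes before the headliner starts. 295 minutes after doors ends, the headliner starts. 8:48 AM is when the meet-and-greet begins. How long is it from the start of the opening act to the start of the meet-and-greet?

Doors ends at 8:48 AM + 340 min = 2:28 PM.
The headliner starts at 2:28 PM + 295 min = 7:23 PM.
The meet-and-greet ends at 7:23 PM − 555 min = 10:08 AM.
The opening act starts at 10:08 AM − 224 min = 6:24 AM.
From 6:24 AM to 8:48 AM is 2 h 24 min.

2 h 24 min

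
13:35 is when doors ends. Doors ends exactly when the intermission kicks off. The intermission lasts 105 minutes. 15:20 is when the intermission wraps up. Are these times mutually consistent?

Yes

The intermission starts at 15:20 − 105 min = 13:35.
So doors ends at 13:35.
That matches the stated 13:35, so the schedule is consistent.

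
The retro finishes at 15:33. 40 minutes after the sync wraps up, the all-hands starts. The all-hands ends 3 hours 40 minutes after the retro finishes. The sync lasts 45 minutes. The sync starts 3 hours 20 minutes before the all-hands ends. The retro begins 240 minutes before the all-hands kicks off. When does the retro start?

13:18

The all-hands ends at 15:33 + 220 min = 19:13.
The sync starts at 19:13 − 200 min = 15:53.
The sync ends at 15:53 + 45 min = 16:38.
The all-hands starts at 16:38 + 40 min = 17:18.
The retro starts at 17:18 − 240 min = 13:18.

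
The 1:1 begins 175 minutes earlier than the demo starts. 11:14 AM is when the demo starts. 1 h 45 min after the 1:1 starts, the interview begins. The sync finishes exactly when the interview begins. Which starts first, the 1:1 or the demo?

the 1:1

The 1:1 starts at 11:14 AM − 175 min = 8:19 AM.
The 1:1 starts at 8:19 AM and the demo starts at 11:14 AM, so the 1:1 is first.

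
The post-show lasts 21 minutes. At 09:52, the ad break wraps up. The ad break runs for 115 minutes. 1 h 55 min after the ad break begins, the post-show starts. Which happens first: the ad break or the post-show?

The ad break starts at 09:52 − 115 min = 07:57.
The post-show starts at 07:57 + 115 min = 09:52.
The ad break starts at 07:57 and the post-show starts at 09:52, so the ad break is first.

the ad break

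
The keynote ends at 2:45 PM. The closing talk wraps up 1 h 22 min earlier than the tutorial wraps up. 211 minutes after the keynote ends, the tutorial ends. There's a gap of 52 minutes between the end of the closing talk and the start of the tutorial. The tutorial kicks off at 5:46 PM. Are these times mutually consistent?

The tutorial ends at 2:45 PM + 211 min = 6:16 PM.
The closing talk ends at 6:16 PM − 82 min = 4:54 PM.
The tutorial starts at 4:54 PM + 52 min = 5:46 PM.
That matches the stated 5:46 PM, so the schedule is consistent.

Yes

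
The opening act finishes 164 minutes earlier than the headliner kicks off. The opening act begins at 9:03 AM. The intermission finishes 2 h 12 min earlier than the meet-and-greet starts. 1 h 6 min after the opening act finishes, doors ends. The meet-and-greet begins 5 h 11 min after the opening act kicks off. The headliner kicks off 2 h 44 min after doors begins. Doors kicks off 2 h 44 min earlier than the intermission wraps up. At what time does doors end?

The meet-and-greet starts at 9:03 AM + 311 min = 2:14 PM.
The intermission ends at 2:14 PM − 132 min = 12:02 PM.
Doors starts at 12:02 PM − 164 min = 9:18 AM.
The headliner starts at 9:18 AM + 164 min = 12:02 PM.
The opening act ends at 12:02 PM − 164 min = 9:18 AM.
Doors ends at 9:18 AM + 66 min = 10:24 AM.

10:24 AM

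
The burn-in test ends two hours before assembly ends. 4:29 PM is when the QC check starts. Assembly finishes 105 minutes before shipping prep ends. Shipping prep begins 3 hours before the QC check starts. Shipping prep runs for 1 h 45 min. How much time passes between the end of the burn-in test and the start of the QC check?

Shipping prep starts at 4:29 PM − 180 min = 1:29 PM.
Shipping prep ends at 1:29 PM + 105 min = 3:14 PM.
Assembly ends at 3:14 PM − 105 min = 1:29 PM.
The burn-in test ends at 1:29 PM − 120 min = 11:29 AM.
From 11:29 AM to 4:29 PM is 5 hours.

5 hours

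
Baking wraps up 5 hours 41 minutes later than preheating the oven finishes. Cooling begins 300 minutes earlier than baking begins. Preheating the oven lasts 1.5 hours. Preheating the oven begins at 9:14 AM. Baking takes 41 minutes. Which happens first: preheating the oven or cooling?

Preheating the oven ends at 9:14 AM + 90 min = 10:44 AM.
Baking ends at 10:44 AM + 341 min = 4:25 PM.
Baking starts at 4:25 PM − 41 min = 3:44 PM.
Cooling starts at 3:44 PM − 300 min = 10:44 AM.
Preheating the oven starts at 9:14 AM and cooling starts at 10:44 AM, so preheating the oven is first.

preheating the oven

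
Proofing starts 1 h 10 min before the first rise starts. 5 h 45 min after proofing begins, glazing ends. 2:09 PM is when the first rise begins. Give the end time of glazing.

Proofing starts at 2:09 PM − 70 min = 12:59 PM.
Glazing ends at 12:59 PM + 345 min = 6:44 PM.

6:44 PM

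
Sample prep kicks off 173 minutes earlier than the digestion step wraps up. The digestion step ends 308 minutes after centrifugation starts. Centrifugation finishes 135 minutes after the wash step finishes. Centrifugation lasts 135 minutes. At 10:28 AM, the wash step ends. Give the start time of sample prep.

12:43 PM

Centrifugation ends at 10:28 AM + 135 min = 12:43 PM.
Centrifugation starts at 12:43 PM − 135 min = 10:28 AM.
The digestion step ends at 10:28 AM + 308 min = 3:36 PM.
Sample prep starts at 3:36 PM − 173 min = 12:43 PM.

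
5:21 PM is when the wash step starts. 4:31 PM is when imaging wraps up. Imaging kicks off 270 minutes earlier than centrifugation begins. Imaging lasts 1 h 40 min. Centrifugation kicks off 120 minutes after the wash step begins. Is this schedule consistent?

Yes

Centrifugation starts at 5:21 PM + 120 min = 7:21 PM.
Imaging starts at 7:21 PM − 270 min = 2:51 PM.
Imaging ends at 2:51 PM + 100 min = 4:31 PM.
That matches the stated 4:31 PM, so the schedule is consistent.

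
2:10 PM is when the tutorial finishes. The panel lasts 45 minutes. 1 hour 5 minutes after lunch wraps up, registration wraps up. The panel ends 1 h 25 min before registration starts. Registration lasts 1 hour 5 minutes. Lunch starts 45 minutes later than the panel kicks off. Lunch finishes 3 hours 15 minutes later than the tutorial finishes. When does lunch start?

Lunch ends at 2:10 PM + 195 min = 5:25 PM.
Registration ends at 5:25 PM + 65 min = 6:30 PM.
Registration starts at 6:30 PM − 65 min = 5:25 PM.
The panel ends at 5:25 PM − 85 min = 4:00 PM.
The panel starts at 4:00 PM − 45 min = 3:15 PM.
Lunch starts at 3:15 PM + 45 min = 4:00 PM.

4:00 PM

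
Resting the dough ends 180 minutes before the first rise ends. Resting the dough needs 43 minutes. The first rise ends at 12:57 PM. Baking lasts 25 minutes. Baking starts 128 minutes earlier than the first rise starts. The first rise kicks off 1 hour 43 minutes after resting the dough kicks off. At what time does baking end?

9:14 AM

Resting the dough ends at 12:57 PM − 180 min = 9:57 AM.
Resting the dough starts at 9:57 AM − 43 min = 9:14 AM.
The first rise starts at 9:14 AM + 103 min = 10:57 AM.
Baking starts at 10:57 AM − 128 min = 8:49 AM.
Baking ends at 8:49 AM + 25 min = 9:14 AM.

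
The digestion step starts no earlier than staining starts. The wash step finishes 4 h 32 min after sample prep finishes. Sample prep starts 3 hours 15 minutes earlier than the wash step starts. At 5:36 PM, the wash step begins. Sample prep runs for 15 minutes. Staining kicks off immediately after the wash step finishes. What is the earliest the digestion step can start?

7:08 PM

Sample prep starts at 5:36 PM − 195 min = 2:21 PM.
Sample prep ends at 2:21 PM + 15 min = 2:36 PM.
The wash step ends at 2:36 PM + 272 min = 7:08 PM.
So staining starts at 7:08 PM.
The digestion step is bounded by staining, so the earliest it can start is 7:08 PM.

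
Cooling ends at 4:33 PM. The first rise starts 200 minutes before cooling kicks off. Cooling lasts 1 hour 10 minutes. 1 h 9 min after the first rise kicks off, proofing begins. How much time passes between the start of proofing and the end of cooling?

Cooling starts at 4:33 PM − 70 min = 3:23 PM.
The first rise starts at 3:23 PM − 200 min = 12:03 PM.
Proofing starts at 12:03 PM + 69 min = 1:12 PM.
From 1:12 PM to 4:33 PM is 3 hours 21 minutes.

3 hours 21 minutes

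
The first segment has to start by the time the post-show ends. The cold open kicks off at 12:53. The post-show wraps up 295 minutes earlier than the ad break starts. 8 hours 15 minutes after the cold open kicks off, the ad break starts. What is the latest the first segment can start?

16:13

The ad break starts at 12:53 + 495 min = 21:08.
The post-show ends at 21:08 − 295 min = 16:13.
The first segment is bounded by the post-show, so the latest it can start is 16:13.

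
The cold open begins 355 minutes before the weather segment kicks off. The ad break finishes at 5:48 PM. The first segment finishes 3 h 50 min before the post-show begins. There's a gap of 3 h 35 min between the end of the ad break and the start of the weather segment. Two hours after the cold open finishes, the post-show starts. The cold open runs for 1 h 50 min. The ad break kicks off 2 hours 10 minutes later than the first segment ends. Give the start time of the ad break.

5:38 PM

The weather segment starts at 5:48 PM + 215 min = 9:23 PM.
The cold open starts at 9:23 PM − 355 min = 3:28 PM.
The cold open ends at 3:28 PM + 110 min = 5:18 PM.
The post-show starts at 5:18 PM + 120 min = 7:18 PM.
The first segment ends at 7:18 PM − 230 min = 3:28 PM.
The ad break starts at 3:28 PM + 130 min = 5:38 PM.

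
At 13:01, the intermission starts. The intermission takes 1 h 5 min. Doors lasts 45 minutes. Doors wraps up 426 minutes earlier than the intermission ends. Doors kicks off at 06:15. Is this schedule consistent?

Yes

The intermission ends at 13:01 + 65 min = 14:06.
Doors ends at 14:06 − 426 min = 07:00.
Doors starts at 07:00 − 45 min = 06:15.
That matches the stated 06:15, so the schedule is consistent.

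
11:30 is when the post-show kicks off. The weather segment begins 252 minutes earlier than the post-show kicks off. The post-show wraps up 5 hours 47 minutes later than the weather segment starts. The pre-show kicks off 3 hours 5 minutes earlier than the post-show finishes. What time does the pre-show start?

10:00

The weather segment starts at 11:30 − 252 min = 07:18.
The post-show ends at 07:18 + 347 min = 13:05.
The pre-show starts at 13:05 − 185 min = 10:00.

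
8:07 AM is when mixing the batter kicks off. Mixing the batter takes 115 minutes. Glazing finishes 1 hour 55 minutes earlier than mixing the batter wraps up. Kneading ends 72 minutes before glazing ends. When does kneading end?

6:55 AM

Mixing the batter ends at 8:07 AM + 115 min = 10:02 AM.
Glazing ends at 10:02 AM − 115 min = 8:07 AM.
Kneading ends at 8:07 AM − 72 min = 6:55 AM.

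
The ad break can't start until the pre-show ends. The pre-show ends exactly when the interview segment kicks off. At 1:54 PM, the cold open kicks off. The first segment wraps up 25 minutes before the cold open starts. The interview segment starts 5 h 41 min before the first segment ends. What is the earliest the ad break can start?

The first segment ends at 1:54 PM − 25 min = 1:29 PM.
The interview segment starts at 1:29 PM − 341 min = 7:48 AM.
So the pre-show ends at 7:48 AM.
The ad break is bounded by the pre-show, so the earliest it can start is 7:48 AM.

7:48 AM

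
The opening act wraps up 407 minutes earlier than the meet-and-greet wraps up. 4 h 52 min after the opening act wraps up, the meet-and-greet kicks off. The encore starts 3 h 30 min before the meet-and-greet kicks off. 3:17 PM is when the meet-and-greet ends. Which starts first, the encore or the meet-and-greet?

the encore

The opening act ends at 3:17 PM − 407 min = 8:30 AM.
The meet-and-greet starts at 8:30 AM + 292 min = 1:22 PM.
The encore starts at 1:22 PM − 210 min = 9:52 AM.
The encore starts at 9:52 AM and the meet-and-greet starts at 1:22 PM, so the encore is first.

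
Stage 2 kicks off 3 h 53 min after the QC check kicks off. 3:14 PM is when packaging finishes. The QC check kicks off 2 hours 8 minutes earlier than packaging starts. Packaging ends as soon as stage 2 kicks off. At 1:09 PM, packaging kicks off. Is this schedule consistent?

No

The QC check starts at 1:09 PM − 128 min = 11:01 AM.
Stage 2 starts at 11:01 AM + 233 min = 2:54 PM.
So packaging ends at 2:54 PM.
But packaging is also said to end at 3:14 PM — a 20-minute conflict.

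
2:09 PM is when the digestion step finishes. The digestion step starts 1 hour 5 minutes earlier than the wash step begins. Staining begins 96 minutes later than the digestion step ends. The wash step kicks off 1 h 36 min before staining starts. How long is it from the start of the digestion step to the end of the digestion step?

Staining starts at 2:09 PM + 96 min = 3:45 PM.
The wash step starts at 3:45 PM − 96 min = 2:09 PM.
The digestion step starts at 2:09 PM − 65 min = 1:04 PM.
From 1:04 PM to 2:09 PM is 1 h 5 min.

1 h 5 min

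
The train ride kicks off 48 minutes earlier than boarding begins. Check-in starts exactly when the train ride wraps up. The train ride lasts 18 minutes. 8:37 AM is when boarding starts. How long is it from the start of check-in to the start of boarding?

The train ride starts at 8:37 AM − 48 min = 7:49 AM.
The train ride ends at 7:49 AM + 18 min = 8:07 AM.
So check-in starts at 8:07 AM.
From 8:07 AM to 8:37 AM is half an hour.

half an hour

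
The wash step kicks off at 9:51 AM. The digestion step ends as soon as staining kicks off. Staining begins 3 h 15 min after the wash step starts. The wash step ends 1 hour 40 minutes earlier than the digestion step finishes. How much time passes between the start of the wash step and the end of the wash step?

95 minutes

Staining starts at 9:51 AM + 195 min = 1:06 PM.
So the digestion step ends at 1:06 PM.
The wash step ends at 1:06 PM − 100 min = 11:26 AM.
From 9:51 AM to 11:26 AM is 95 minutes.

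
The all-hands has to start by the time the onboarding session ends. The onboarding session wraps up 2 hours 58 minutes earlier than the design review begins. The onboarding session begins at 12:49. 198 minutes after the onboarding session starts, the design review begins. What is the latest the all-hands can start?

13:09

The design review starts at 12:49 + 198 min = 16:07.
The onboarding session ends at 16:07 − 178 min = 13:09.
The all-hands is bounded by the onboarding session, so the latest it can start is 13:09.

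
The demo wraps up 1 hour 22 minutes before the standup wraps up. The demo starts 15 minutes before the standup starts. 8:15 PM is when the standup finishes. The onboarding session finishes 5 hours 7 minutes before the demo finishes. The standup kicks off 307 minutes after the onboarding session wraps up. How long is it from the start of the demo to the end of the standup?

The demo ends at 8:15 PM − 82 min = 6:53 PM.
The onboarding session ends at 6:53 PM − 307 min = 1:46 PM.
The standup starts at 1:46 PM + 307 min = 6:53 PM.
The demo starts at 6:53 PM − 15 min = 6:38 PM.
From 6:38 PM to 8:15 PM is 1 hour 37 minutes.

1 hour 37 minutes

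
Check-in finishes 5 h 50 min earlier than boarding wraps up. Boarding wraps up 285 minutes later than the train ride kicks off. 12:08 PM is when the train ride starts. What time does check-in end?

Boarding ends at 12:08 PM + 285 min = 4:53 PM.
Check-in ends at 4:53 PM − 350 min = 11:03 AM.

11:03 AM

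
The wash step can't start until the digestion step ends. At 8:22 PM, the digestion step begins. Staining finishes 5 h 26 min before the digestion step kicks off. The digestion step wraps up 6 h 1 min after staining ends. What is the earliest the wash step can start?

Staining ends at 8:22 PM − 326 min = 2:56 PM.
The digestion step ends at 2:56 PM + 361 min = 8:57 PM.
The wash step is bounded by the digestion step, so the earliest it can start is 8:57 PM.

8:57 PM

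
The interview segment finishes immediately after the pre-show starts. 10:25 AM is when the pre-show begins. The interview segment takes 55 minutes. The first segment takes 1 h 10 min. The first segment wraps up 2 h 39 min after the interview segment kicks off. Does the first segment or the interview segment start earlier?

the interview segment

The interview segment ends at 10:25 AM.
The interview segment starts at 10:25 AM − 55 min = 9:30 AM.
The first segment ends at 9:30 AM + 159 min = 12:09 PM.
The first segment starts at 12:09 PM − 70 min = 10:59 AM.
The first segment starts at 10:59 AM and the interview segment starts at 9:30 AM, so the interview segment is first.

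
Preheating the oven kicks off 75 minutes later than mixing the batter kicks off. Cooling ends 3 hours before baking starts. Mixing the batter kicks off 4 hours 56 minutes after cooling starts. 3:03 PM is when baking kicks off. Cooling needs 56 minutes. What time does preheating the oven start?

Cooling ends at 3:03 PM − 180 min = 12:03 PM.
Cooling starts at 12:03 PM − 56 min = 11:07 AM.
Mixing the batter starts at 11:07 AM + 296 min = 4:03 PM.
Preheating the oven starts at 4:03 PM + 75 min = 5:18 PM.

5:18 PM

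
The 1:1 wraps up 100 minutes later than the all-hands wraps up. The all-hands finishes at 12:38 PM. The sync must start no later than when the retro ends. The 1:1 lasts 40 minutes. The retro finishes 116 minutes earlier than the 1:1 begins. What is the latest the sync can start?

The 1:1 ends at 12:38 PM + 100 min = 2:18 PM.
The 1:1 starts at 2:18 PM − 40 min = 1:38 PM.
The retro ends at 1:38 PM − 116 min = 11:42 AM.
The sync is bounded by the retro, so the latest it can start is 11:42 AM.

11:42 AM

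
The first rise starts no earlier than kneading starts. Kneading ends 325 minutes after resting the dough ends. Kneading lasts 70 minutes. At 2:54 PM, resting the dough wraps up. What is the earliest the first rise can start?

7:09 PM

Kneading ends at 2:54 PM + 325 min = 8:19 PM.
Kneading starts at 8:19 PM − 70 min = 7:09 PM.
The first rise is bounded by kneading, so the earliest it can start is 7:09 PM.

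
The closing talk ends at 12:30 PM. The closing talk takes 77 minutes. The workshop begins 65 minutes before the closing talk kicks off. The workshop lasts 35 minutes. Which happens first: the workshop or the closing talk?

The closing talk starts at 12:30 PM − 77 min = 11:13 AM.
The workshop starts at 11:13 AM − 65 min = 10:08 AM.
The workshop starts at 10:08 AM and the closing talk starts at 11:13 AM, so the workshop is first.

the workshop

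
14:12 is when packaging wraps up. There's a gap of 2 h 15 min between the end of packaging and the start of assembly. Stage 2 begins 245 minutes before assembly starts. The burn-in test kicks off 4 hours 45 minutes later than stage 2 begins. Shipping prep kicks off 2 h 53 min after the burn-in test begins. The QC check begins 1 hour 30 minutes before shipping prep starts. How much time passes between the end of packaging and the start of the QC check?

4 h 18 min

Assembly starts at 14:12 + 135 min = 16:27.
Stage 2 starts at 16:27 − 245 min = 12:22.
The burn-in test starts at 12:22 + 285 min = 17:07.
Shipping prep starts at 17:07 + 173 min = 20:00.
The QC check starts at 20:00 − 90 min = 18:30.
From 14:12 to 18:30 is 4 h 18 min.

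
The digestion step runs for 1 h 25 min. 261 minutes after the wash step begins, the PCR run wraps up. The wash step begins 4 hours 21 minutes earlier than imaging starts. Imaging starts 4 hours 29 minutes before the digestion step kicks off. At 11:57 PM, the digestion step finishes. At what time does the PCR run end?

The digestion step starts at 11:57 PM − 85 min = 10:32 PM.
Imaging starts at 10:32 PM − 269 min = 6:03 PM.
The wash step starts at 6:03 PM − 261 min = 1:42 PM.
The PCR run ends at 1:42 PM + 261 min = 6:03 PM.

6:03 PM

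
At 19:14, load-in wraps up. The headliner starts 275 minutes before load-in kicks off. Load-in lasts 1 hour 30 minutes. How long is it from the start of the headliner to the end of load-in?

6 h 5 min

Load-in starts at 19:14 − 90 min = 17:44.
The headliner starts at 17:44 − 275 min = 13:09.
From 13:09 to 19:14 is 6 h 5 min.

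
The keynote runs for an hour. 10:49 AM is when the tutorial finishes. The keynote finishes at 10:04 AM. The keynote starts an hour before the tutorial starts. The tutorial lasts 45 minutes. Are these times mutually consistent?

Yes

The tutorial starts at 10:49 AM − 45 min = 10:04 AM.
The keynote starts at 10:04 AM − 60 min = 9:04 AM.
The keynote ends at 9:04 AM + 60 min = 10:04 AM.
That matches the stated 10:04 AM, so the schedule is consistent.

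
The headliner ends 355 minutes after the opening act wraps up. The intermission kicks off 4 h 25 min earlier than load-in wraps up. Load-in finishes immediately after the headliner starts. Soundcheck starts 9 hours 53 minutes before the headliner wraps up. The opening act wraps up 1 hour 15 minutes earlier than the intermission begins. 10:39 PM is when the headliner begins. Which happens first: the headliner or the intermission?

Load-in ends at 10:39 PM.
The intermission starts at 10:39 PM − 265 min = 6:14 PM.
The headliner starts at 10:39 PM and the intermission starts at 6:14 PM, so the intermission is first.

the intermission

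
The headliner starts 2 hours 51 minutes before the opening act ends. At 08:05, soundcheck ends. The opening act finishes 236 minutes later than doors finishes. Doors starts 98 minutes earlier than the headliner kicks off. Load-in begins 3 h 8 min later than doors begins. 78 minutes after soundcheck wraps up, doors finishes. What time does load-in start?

Doors ends at 08:05 + 78 min = 09:23.
The opening act ends at 09:23 + 236 min = 13:19.
The headliner starts at 13:19 − 171 min = 10:28.
Doors starts at 10:28 − 98 min = 08:50.
Load-in starts at 08:50 + 188 min = 11:58.

11:58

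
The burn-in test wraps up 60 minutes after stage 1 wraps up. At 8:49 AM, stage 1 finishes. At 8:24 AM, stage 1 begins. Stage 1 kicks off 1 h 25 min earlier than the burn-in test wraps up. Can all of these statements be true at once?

Yes

The burn-in test ends at 8:49 AM + 60 min = 9:49 AM.
Stage 1 starts at 9:49 AM − 85 min = 8:24 AM.
That matches the stated 8:24 AM, so the schedule is consistent.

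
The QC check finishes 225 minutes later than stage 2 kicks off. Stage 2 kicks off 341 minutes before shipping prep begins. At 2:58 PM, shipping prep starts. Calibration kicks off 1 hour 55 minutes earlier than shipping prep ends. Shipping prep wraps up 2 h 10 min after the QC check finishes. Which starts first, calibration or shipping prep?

calibration

Stage 2 starts at 2:58 PM − 341 min = 9:17 AM.
The QC check ends at 9:17 AM + 225 min = 1:02 PM.
Shipping prep ends at 1:02 PM + 130 min = 3:12 PM.
Calibration starts at 3:12 PM − 115 min = 1:17 PM.
Calibration starts at 1:17 PM and shipping prep starts at 2:58 PM, so calibration is first.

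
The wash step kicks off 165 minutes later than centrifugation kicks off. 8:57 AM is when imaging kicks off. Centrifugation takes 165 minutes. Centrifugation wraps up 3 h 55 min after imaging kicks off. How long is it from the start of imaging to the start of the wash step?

Centrifugation ends at 8:57 AM + 235 min = 12:52 PM.
Centrifugation starts at 12:52 PM − 165 min = 10:07 AM.
The wash step starts at 10:07 AM + 165 min = 12:52 PM.
From 8:57 AM to 12:52 PM is 235 minutes.

235 minutes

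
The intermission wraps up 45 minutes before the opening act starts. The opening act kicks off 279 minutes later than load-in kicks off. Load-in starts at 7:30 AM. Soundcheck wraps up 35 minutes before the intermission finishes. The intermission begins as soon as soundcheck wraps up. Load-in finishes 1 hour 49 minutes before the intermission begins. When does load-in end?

The opening act starts at 7:30 AM + 279 min = 12:09 PM.
The intermission ends at 12:09 PM − 45 min = 11:24 AM.
Soundcheck ends at 11:24 AM − 35 min = 10:49 AM.
So the intermission starts at 10:49 AM.
Load-in ends at 10:49 AM − 109 min = 9:00 AM.

9:00 AM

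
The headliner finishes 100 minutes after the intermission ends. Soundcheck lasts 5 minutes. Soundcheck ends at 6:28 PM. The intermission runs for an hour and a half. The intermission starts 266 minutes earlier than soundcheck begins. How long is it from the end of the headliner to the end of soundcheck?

Soundcheck starts at 6:28 PM − 5 min = 6:23 PM.
The intermission starts at 6:23 PM − 266 min = 1:57 PM.
The intermission ends at 1:57 PM + 90 min = 3:27 PM.
The headliner ends at 3:27 PM + 100 min = 5:07 PM.
From 5:07 PM to 6:28 PM is 1 h 21 min.

1 h 21 min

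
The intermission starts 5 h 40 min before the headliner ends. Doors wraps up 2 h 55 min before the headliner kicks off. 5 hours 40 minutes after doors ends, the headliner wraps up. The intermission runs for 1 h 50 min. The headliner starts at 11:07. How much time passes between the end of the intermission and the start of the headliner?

Doors ends at 11:07 − 175 min = 08:12.
The headliner ends at 08:12 + 340 min = 13:52.
The intermission starts at 13:52 − 340 min = 08:12.
The intermission ends at 08:12 + 110 min = 10:02.
From 10:02 to 11:07 is 1 h 5 min.

1 h 5 min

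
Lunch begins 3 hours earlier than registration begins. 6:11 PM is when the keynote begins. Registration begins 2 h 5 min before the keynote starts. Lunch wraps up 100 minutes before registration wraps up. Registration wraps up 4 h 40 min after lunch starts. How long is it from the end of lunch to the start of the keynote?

Registration starts at 6:11 PM − 125 min = 4:06 PM.
Lunch starts at 4:06 PM − 180 min = 1:06 PM.
Registration ends at 1:06 PM + 280 min = 5:46 PM.
Lunch ends at 5:46 PM − 100 min = 4:06 PM.
From 4:06 PM to 6:11 PM is 2 hours 5 minutes.

2 hours 5 minutes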